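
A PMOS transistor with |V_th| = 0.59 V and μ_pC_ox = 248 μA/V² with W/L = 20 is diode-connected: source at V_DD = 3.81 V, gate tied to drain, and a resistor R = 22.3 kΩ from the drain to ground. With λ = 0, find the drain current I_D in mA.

With gate tied to drain, V_SG = V_SD ≥ V_SG − |V_th|, so the device is in saturation.
k_p = μ_pC_ox · (W/L) = 4.96 mA/V².
KCL at the drain: ½ k_p (V_SG − |V_th|)² = (V_DD − V_SG)/R.
Let x = V_SG − 0.59. Then 55.3 x² + x − 3.22 = 0, giving x = 0.232 V (positive root), so V_SG = 0.822 V.
I_D = (V_DD − V_SG)/R = (3.81 − 0.822) / 22.3 = 0.134 mA.

I_D = 0.134 mA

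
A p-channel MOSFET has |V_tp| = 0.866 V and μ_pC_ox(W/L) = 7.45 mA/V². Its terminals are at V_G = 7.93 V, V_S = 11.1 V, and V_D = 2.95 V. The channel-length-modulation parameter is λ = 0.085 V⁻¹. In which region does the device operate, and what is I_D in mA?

V_SG = V_S − V_G = 11.1 − 7.93 = 3.17 V; V_SD = V_S − V_D = 11.1 − 2.95 = 8.15 V.
V_ov = V_SG − |V_tp| = 3.17 − 0.866 = 2.3 V.
Since V_SD = 8.15 V ≥ V_ov = 2.3 V, the device is in saturation.
I_D = ½ k_p V_ov² (1 + λ V_SD) = 0.5 × 7.45 × 2.3² × (1 + 0.085 × 8.15) = 33.5 mA.

Saturation; I_D = 33.5 mA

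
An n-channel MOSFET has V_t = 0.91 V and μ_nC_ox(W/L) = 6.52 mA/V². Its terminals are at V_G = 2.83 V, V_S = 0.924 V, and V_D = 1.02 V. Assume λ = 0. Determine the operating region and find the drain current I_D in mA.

V_GS = V_G − V_S = 2.83 − 0.924 = 1.91 V; V_DS = V_D − V_S = 1.02 − 0.924 = 0.096 V.
V_ov = V_GS − V_t = 1.91 − 0.91 = 0.996 V.
Since V_DS = 0.096 V < V_ov = 0.996 V, the device is in the triode region.
I_D = k_n [V_ov · V_DS − ½ V_DS²] = 6.52 × [0.996 × 0.096 − 0.5 × 0.096²] = 0.593 mA.

Triode; I_D = 0.593 mA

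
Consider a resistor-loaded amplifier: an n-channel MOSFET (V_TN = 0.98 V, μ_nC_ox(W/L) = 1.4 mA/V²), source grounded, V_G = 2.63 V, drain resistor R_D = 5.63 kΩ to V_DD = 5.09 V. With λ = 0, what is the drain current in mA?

V_GS = V_G = 2.63 V, so V_ov = 2.63 − 0.98 = 1.65 V.
Assume saturation: I_D = ½ k_n V_ov² = 0.5 × 1.4 × 1.65² = 1.91 mA, giving V_DS = V_DD − I_D R_D = 5.09 − 1.91 × 5.63 = -5.64 V.
But -5.64 V < V_ov = 1.65 V, so the device is actually in triode.
In triode I_D = k_n[V_ov V_DS − ½ V_DS²] and I_D = (V_DD − V_DS)/R_D. Equating: 3.94 V_DS² − 14.01 V_DS + 5.09 = 0, giving V_DS = 0.411 V (the root below V_ov).
I_D = (5.09 − 0.411) / 5.63 = 0.831 mA.

I_D = 0.831 mA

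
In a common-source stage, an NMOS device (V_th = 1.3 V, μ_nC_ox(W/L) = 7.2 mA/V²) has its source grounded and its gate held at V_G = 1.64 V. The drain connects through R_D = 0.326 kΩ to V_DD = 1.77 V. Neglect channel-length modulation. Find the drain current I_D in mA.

V_GS = V_G = 1.64 V, so V_ov = 1.64 − 1.3 = 0.34 V.
Assume saturation: I_D = ½ k_n V_ov² = 0.5 × 7.2 × 0.34² = 0.416 mA, giving V_DS = V_DD − I_D R_D = 1.77 − 0.416 × 0.326 = 1.63 V.
V_DS = 1.63 V ≥ V_ov = 0.34 V, confirming saturation.

I_D = 0.416 mA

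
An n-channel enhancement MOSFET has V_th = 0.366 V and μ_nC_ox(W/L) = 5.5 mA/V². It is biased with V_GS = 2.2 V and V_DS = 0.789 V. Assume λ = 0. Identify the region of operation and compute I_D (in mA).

Triode; I_D = 6.25 mA

V_ov = V_GS − V_th = 2.2 − 0.366 = 1.83 V.
Since V_DS = 0.789 V < V_ov = 1.83 V, the device is in the triode region.
I_D = k_n [V_ov · V_DS − ½ V_DS²] = 5.5 × [1.83 × 0.789 − 0.5 × 0.789²] = 6.25 mA.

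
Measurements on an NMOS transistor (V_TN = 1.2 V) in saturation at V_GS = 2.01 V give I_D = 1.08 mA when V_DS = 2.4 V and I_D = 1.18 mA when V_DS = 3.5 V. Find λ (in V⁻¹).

With V_GS fixed, I_D ∝ (1 + λ V_DS) in saturation, so I_D2/I_D1 = (1 + λ V_DS2)/(1 + λ V_DS1).
1.18/1.08 = 1.093 = (1 + 3.5 λ)/(1 + 2.4 λ).
Solving: λ (I_D1 V_DS2 − I_D2 V_DS1) = I_D2 − I_D1, so λ = (1.18 − 1.08) / (1.08 × 3.5 − 1.18 × 2.4) = 0.1 / 0.948 = 0.105 V⁻¹.

λ = 0.105 V⁻¹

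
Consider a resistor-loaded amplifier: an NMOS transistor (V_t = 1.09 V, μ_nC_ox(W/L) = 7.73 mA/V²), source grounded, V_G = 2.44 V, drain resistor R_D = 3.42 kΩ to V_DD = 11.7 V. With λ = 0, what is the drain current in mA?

V_GS = V_G = 2.44 V, so V_ov = 2.44 − 1.09 = 1.35 V.
Assume saturation: I_D = ½ k_n V_ov² = 0.5 × 7.73 × 1.35² = 7.04 mA, giving V_DS = V_DD − I_D R_D = 11.7 − 7.04 × 3.42 = -12.4 V.
But -12.4 V < V_ov = 1.35 V, so the device is actually in triode.
In triode I_D = k_n[V_ov V_DS − ½ V_DS²] and I_D = (V_DD − V_DS)/R_D. Equating: 13.2 V_DS² − 36.69 V_DS + 11.7 = 0, giving V_DS = 0.368 V (the root below V_ov).
I_D = (11.7 − 0.368) / 3.42 = 3.31 mA.

I_D = 3.31 mA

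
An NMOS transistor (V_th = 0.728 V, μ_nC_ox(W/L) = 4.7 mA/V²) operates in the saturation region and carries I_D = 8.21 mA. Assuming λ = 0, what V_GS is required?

In saturation I_D = ½ k_n (V_GS − V_th)², so V_GS − V_th = √(2 I_D / k_n) = √(2 × 8.21 / 4.7) = 1.87 V.
V_GS = 0.728 + 1.87 = 2.6 V.

V_GS = 2.60 V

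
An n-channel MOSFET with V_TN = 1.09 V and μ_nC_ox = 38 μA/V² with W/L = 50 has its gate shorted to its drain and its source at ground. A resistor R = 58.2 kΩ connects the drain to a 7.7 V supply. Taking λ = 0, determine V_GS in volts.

With gate tied to drain, V_GS = V_DS ≥ V_GS − V_TN, so the device is in saturation.
k_n = μ_nC_ox · (W/L) = 1.9 mA/V².
KCL at the drain: ½ k_n (V_GS − V_TN)² = (V_DD − V_GS)/R.
Let x = V_GS − 1.09. Then 55.3 x² + x − 6.61 = 0, giving x = 0.337 V (positive root), so V_GS = 1.43 V.
I_D = (V_DD − V_GS)/R = (7.7 − 1.43) / 58.2 = 0.108 mA.

V_GS = 1.43 V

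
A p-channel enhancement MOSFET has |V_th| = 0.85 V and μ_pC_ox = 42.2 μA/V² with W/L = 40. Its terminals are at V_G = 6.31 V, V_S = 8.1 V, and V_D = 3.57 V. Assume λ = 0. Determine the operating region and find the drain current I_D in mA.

V_SG = V_S − V_G = 8.1 − 6.31 = 1.79 V; V_SD = V_S − V_D = 8.1 − 3.57 = 4.53 V.
k_p = μ_pC_ox · (W/L) = 1.688 mA/V².
V_ov = V_SG − |V_th| = 1.79 − 0.85 = 0.94 V.
Since V_SD = 4.53 V ≥ V_ov = 0.94 V, the device is in saturation.
I_D = ½ k_p V_ov² = 0.5 × 1.688 × 0.94² = 0.746 mA.

Saturation; I_D = 0.746 mA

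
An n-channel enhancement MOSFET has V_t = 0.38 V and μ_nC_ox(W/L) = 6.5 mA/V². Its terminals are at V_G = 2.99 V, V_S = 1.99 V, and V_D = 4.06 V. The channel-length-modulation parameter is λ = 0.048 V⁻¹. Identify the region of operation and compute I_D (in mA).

Saturation; I_D = 1.37 mA

V_GS = V_G − V_S = 2.99 − 1.99 = 1 V; V_DS = V_D − V_S = 4.06 − 1.99 = 2.07 V.
V_ov = V_GS − V_t = 1 − 0.38 = 0.62 V.
Since V_DS = 2.07 V ≥ V_ov = 0.62 V, the device is in saturation.
I_D = ½ k_n V_ov² (1 + λ V_DS) = 0.5 × 6.5 × 0.62² × (1 + 0.048 × 2.07) = 1.37 mA.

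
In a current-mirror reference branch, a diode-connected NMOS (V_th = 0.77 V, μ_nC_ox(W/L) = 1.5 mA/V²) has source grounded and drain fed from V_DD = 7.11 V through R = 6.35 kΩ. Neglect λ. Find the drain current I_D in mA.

With gate tied to drain, V_GS = V_DS ≥ V_GS − V_th, so the device is in saturation.
KCL at the drain: ½ k_n (V_GS − V_th)² = (V_DD − V_GS)/R.
Let x = V_GS − 0.77. Then 4.76 x² + x − 6.34 = 0, giving x = 1.05 V (positive root), so V_GS = 1.82 V.
I_D = (V_DD − V_GS)/R = (7.11 − 1.82) / 6.35 = 0.833 mA.

I_D = 0.833 mA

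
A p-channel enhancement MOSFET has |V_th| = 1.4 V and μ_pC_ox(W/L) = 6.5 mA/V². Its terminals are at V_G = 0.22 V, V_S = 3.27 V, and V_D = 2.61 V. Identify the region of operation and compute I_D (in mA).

V_SG = V_S − V_G = 3.27 − 0.22 = 3.05 V; V_SD = V_S − V_D = 3.27 − 2.61 = 0.66 V.
V_ov = V_SG − |V_th| = 3.05 − 1.4 = 1.65 V.
Since V_SD = 0.66 V < V_ov = 1.65 V, the device is in the triode region.
I_D = k_p [V_ov · V_SD − ½ V_SD²] = 6.5 × [1.65 × 0.66 − 0.5 × 0.66²] = 5.66 mA.

Triode; I_D = 5.66 mA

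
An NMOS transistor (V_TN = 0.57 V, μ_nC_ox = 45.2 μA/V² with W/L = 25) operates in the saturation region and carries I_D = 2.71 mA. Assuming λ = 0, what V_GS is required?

V_GS = 2.76 V

k_n = μ_nC_ox · (W/L) = 1.13 mA/V².
In saturation I_D = ½ k_n (V_GS − V_TN)², so V_GS − V_TN = √(2 I_D / k_n) = √(2 × 2.71 / 1.13) = 2.19 V.
V_GS = 0.57 + 2.19 = 2.76 V.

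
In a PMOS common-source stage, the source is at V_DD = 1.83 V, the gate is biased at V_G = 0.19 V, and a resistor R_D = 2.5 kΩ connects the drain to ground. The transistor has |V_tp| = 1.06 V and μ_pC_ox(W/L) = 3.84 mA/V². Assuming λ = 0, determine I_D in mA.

V_SG = V_DD − V_G = 1.83 − 0.19 = 1.64 V, so V_ov = 1.64 − 1.06 = 0.58 V.
Assume saturation: I_D = ½ k_p V_ov² = 0.5 × 3.84 × 0.58² = 0.646 mA, giving V_SD = V_DD − I_D R_D = 1.83 − 0.646 × 2.5 = 0.215 V.
But 0.215 V < V_ov = 0.58 V, so the device is actually in triode.
In triode I_D = k_p[V_ov V_SD − ½ V_SD²] and I_D = (V_DD − V_SD)/R_D. Equating: 4.8 V_SD² − 6.568 V_SD + 1.83 = 0, giving V_SD = 0.389 V (the root below V_ov).
I_D = (1.83 − 0.389) / 2.5 = 0.576 mA.

I_D = 0.576 mA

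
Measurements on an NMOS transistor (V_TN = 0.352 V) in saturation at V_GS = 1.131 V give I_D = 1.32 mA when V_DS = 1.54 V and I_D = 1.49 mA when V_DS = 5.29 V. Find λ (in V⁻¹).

λ = 0.0363 V⁻¹

With V_GS fixed, I_D ∝ (1 + λ V_DS) in saturation, so I_D2/I_D1 = (1 + λ V_DS2)/(1 + λ V_DS1).
1.49/1.32 = 1.129 = (1 + 5.29 λ)/(1 + 1.54 λ).
Solving: λ (I_D1 V_DS2 − I_D2 V_DS1) = I_D2 − I_D1, so λ = (1.49 − 1.32) / (1.32 × 5.29 − 1.49 × 1.54) = 0.17 / 4.69 = 0.0363 V⁻¹.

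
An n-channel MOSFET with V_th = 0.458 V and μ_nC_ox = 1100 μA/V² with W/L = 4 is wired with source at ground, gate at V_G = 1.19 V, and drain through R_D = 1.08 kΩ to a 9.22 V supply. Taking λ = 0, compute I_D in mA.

I_D = 1.18 mA

V_GS = V_G = 1.19 V, so V_ov = 1.19 − 0.458 = 0.732 V.
k_n = μ_nC_ox · (W/L) = 4.4 mA/V².
Assume saturation: I_D = ½ k_n V_ov² = 0.5 × 4.4 × 0.732² = 1.18 mA, giving V_DS = V_DD − I_D R_D = 9.22 − 1.18 × 1.08 = 7.95 V.
V_DS = 7.95 V ≥ V_ov = 0.732 V, confirming saturation.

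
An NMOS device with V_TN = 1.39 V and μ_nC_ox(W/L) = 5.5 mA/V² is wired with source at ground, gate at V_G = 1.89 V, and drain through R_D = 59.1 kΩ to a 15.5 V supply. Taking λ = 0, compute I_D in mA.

I_D = 0.260 mA

V_GS = V_G = 1.89 V, so V_ov = 1.89 − 1.39 = 0.5 V.
Assume saturation: I_D = ½ k_n V_ov² = 0.5 × 5.5 × 0.5² = 0.688 mA, giving V_DS = V_DD − I_D R_D = 15.5 − 0.688 × 59.1 = -25.1 V.
But -25.1 V < V_ov = 0.5 V, so the device is actually in triode.
In triode I_D = k_n[V_ov V_DS − ½ V_DS²] and I_D = (V_DD − V_DS)/R_D. Equating: 163 V_DS² − 163.5 V_DS + 15.5 = 0, giving V_DS = 0.106 V (the root below V_ov).
I_D = (15.5 − 0.106) / 59.1 = 0.26 mA.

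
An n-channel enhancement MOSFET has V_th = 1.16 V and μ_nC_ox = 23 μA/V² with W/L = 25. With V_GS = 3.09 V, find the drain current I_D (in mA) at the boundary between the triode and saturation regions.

At the boundary V_DS = V_ov = V_GS − V_th = 3.09 − 1.16 = 1.93 V.
k_n = μ_nC_ox · (W/L) = 0.575 mA/V².
I_D = ½ k_n V_ov² = 0.5 × 0.575 × 1.93² = 1.07 mA.

I_D = 1.07 mA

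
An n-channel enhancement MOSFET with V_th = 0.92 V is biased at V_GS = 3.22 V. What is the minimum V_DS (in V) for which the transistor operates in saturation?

The boundary between triode and saturation is V_DS = V_GS − V_th = V_ov.
V_ov = 3.22 − 0.92 = 2.3 V.

V_DS,sat = 2.30 V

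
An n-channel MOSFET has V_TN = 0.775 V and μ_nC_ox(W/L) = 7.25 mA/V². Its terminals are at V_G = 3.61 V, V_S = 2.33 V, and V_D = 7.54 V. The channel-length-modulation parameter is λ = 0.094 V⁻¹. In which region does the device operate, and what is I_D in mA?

V_GS = V_G − V_S = 3.61 − 2.33 = 1.28 V; V_DS = V_D − V_S = 7.54 − 2.33 = 5.21 V.
V_ov = V_GS − V_TN = 1.28 − 0.775 = 0.505 V.
Since V_DS = 5.21 V ≥ V_ov = 0.505 V, the device is in saturation.
I_D = ½ k_n V_ov² (1 + λ V_DS) = 0.5 × 7.25 × 0.505² × (1 + 0.094 × 5.21) = 1.38 mA.

Saturation; I_D = 1.38 mA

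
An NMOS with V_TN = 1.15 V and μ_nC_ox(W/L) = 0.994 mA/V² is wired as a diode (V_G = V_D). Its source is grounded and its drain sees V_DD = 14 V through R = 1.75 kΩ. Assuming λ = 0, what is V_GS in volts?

With gate tied to drain, V_GS = V_DS ≥ V_GS − V_TN, so the device is in saturation.
KCL at the drain: ½ k_n (V_GS − V_TN)² = (V_DD − V_GS)/R.
Let x = V_GS − 1.15. Then 0.87 x² + x − 12.85 = 0, giving x = 3.31 V (positive root), so V_GS = 4.46 V.
I_D = (V_DD − V_GS)/R = (14 − 4.46) / 1.75 = 5.45 mA.

V_GS = 4.46 V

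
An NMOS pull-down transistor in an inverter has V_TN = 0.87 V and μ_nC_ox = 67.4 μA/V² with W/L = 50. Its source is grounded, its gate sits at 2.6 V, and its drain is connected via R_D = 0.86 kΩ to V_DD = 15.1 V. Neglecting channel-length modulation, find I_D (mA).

V_GS = V_G = 2.6 V, so V_ov = 2.6 − 0.87 = 1.73 V.
k_n = μ_nC_ox · (W/L) = 3.37 mA/V².
Assume saturation: I_D = ½ k_n V_ov² = 0.5 × 3.37 × 1.73² = 5.04 mA, giving V_DS = V_DD − I_D R_D = 15.1 − 5.04 × 0.86 = 10.8 V.
V_DS = 10.8 V ≥ V_ov = 1.73 V, confirming saturation.

I_D = 5.04 mA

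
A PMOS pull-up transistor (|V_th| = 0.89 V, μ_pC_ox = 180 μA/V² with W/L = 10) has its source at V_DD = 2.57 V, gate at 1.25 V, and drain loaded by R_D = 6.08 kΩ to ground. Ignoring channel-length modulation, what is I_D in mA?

I_D = 0.166 mA

V_SG = V_DD − V_G = 2.57 − 1.25 = 1.32 V, so V_ov = 1.32 − 0.89 = 0.43 V.
k_p = μ_pC_ox · (W/L) = 1.8 mA/V².
Assume saturation: I_D = ½ k_p V_ov² = 0.5 × 1.8 × 0.43² = 0.166 mA, giving V_SD = V_DD − I_D R_D = 2.57 − 0.166 × 6.08 = 1.56 V.
V_SD = 1.56 V ≥ V_ov = 0.43 V, confirming saturation.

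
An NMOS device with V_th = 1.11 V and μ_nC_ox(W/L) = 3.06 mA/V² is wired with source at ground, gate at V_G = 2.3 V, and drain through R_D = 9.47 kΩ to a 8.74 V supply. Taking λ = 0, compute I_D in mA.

V_GS = V_G = 2.3 V, so V_ov = 2.3 − 1.11 = 1.19 V.
Assume saturation: I_D = ½ k_n V_ov² = 0.5 × 3.06 × 1.19² = 2.17 mA, giving V_DS = V_DD − I_D R_D = 8.74 − 2.17 × 9.47 = -11.8 V.
But -11.8 V < V_ov = 1.19 V, so the device is actually in triode.
In triode I_D = k_n[V_ov V_DS − ½ V_DS²] and I_D = (V_DD − V_DS)/R_D. Equating: 14.5 V_DS² − 35.48 V_DS + 8.74 = 0, giving V_DS = 0.278 V (the root below V_ov).
I_D = (8.74 − 0.278) / 9.47 = 0.894 mA.

I_D = 0.894 mA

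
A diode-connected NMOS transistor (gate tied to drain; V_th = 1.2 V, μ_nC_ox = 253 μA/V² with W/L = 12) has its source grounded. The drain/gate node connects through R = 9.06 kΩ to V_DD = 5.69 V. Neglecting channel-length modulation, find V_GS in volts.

With gate tied to drain, V_GS = V_DS ≥ V_GS − V_th, so the device is in saturation.
k_n = μ_nC_ox · (W/L) = 3.036 mA/V².
KCL at the drain: ½ k_n (V_GS − V_th)² = (V_DD − V_GS)/R.
Let x = V_GS − 1.2. Then 13.8 x² + x − 4.49 = 0, giving x = 0.536 V (positive root), so V_GS = 1.74 V.
I_D = (V_DD − V_GS)/R = (5.69 − 1.74) / 9.06 = 0.436 mA.

V_GS = 1.74 V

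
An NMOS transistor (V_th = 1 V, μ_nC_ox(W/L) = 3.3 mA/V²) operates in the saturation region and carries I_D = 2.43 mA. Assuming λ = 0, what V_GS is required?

V_GS = 2.21 V

In saturation I_D = ½ k_n (V_GS − V_th)², so V_GS − V_th = √(2 I_D / k_n) = √(2 × 2.43 / 3.3) = 1.21 V.
V_GS = 1 + 1.21 = 2.21 V.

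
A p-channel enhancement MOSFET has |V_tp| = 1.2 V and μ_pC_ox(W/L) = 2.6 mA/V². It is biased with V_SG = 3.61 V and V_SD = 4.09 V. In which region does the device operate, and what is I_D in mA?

Saturation; I_D = 7.55 mA

V_ov = V_SG − |V_tp| = 3.61 − 1.2 = 2.41 V.
Since V_SD = 4.09 V ≥ V_ov = 2.41 V, the device is in saturation.
I_D = ½ k_p V_ov² = 0.5 × 2.6 × 2.41² = 7.55 mA.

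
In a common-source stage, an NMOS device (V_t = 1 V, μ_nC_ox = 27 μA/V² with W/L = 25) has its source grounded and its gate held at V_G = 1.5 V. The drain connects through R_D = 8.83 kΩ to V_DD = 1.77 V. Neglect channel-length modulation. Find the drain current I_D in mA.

V_GS = V_G = 1.5 V, so V_ov = 1.5 − 1 = 0.5 V.
k_n = μ_nC_ox · (W/L) = 0.675 mA/V².
Assume saturation: I_D = ½ k_n V_ov² = 0.5 × 0.675 × 0.5² = 0.0844 mA, giving V_DS = V_DD − I_D R_D = 1.77 − 0.0844 × 8.83 = 1.02 V.
V_DS = 1.02 V ≥ V_ov = 0.5 V, confirming saturation.

I_D = 0.0844 mA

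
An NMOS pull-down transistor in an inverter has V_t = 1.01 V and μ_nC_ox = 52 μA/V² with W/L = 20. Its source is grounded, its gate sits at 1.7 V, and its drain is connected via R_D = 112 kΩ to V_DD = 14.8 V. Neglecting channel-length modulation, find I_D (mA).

V_GS = V_G = 1.7 V, so V_ov = 1.7 − 1.01 = 0.69 V.
k_n = μ_nC_ox · (W/L) = 1.04 mA/V².
Assume saturation: I_D = ½ k_n V_ov² = 0.5 × 1.04 × 0.69² = 0.248 mA, giving V_DS = V_DD − I_D R_D = 14.8 − 0.248 × 112 = -12.9 V.
But -12.9 V < V_ov = 0.69 V, so the device is actually in triode.
In triode I_D = k_n[V_ov V_DS − ½ V_DS²] and I_D = (V_DD − V_DS)/R_D. Equating: 58.2 V_DS² − 81.37 V_DS + 14.8 = 0, giving V_DS = 0.215 V (the root below V_ov).
I_D = (14.8 − 0.215) / 112 = 0.13 mA.

I_D = 0.130 mA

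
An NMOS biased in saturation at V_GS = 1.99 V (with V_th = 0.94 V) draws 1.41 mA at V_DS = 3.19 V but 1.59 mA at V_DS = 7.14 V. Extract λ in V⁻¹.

With V_GS fixed, I_D ∝ (1 + λ V_DS) in saturation, so I_D2/I_D1 = (1 + λ V_DS2)/(1 + λ V_DS1).
1.59/1.41 = 1.128 = (1 + 7.14 λ)/(1 + 3.19 λ).
Solving: λ (I_D1 V_DS2 − I_D2 V_DS1) = I_D2 − I_D1, so λ = (1.59 − 1.41) / (1.41 × 7.14 − 1.59 × 3.19) = 0.18 / 5 = 0.036 V⁻¹.

λ = 0.0360 V⁻¹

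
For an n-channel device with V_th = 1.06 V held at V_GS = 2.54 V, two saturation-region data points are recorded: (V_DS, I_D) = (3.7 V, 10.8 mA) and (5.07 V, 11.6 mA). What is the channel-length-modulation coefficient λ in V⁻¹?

λ = 0.0676 V⁻¹

With V_GS fixed, I_D ∝ (1 + λ V_DS) in saturation, so I_D2/I_D1 = (1 + λ V_DS2)/(1 + λ V_DS1).
11.6/10.8 = 1.074 = (1 + 5.07 λ)/(1 + 3.7 λ).
Solving: λ (I_D1 V_DS2 − I_D2 V_DS1) = I_D2 − I_D1, so λ = (11.6 − 10.8) / (10.8 × 5.07 − 11.6 × 3.7) = 0.8 / 11.8 = 0.0676 V⁻¹.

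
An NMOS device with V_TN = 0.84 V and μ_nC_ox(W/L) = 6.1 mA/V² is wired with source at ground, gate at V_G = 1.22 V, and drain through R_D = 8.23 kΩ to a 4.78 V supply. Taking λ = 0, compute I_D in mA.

I_D = 0.440 mA

V_GS = V_G = 1.22 V, so V_ov = 1.22 − 0.84 = 0.38 V.
Assume saturation: I_D = ½ k_n V_ov² = 0.5 × 6.1 × 0.38² = 0.44 mA, giving V_DS = V_DD − I_D R_D = 4.78 − 0.44 × 8.23 = 1.16 V.
V_DS = 1.16 V ≥ V_ov = 0.38 V, confirming saturation.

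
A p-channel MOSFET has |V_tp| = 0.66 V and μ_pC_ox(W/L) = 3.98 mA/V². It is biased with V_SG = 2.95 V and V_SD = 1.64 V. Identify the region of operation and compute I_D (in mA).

V_ov = V_SG − |V_tp| = 2.95 − 0.66 = 2.29 V.
Since V_SD = 1.64 V < V_ov = 2.29 V, the device is in the triode region.
I_D = k_p [V_ov · V_SD − ½ V_SD²] = 3.98 × [2.29 × 1.64 − 0.5 × 1.64²] = 9.59 mA.

Triode; I_D = 9.59 mA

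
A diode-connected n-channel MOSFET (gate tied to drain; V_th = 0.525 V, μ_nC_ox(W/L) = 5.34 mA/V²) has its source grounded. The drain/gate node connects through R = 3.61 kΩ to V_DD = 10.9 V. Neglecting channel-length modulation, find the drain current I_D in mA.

With gate tied to drain, V_GS = V_DS ≥ V_GS − V_th, so the device is in saturation.
KCL at the drain: ½ k_n (V_GS − V_th)² = (V_DD − V_GS)/R.
Let x = V_GS − 0.525. Then 9.64 x² + x − 10.38 = 0, giving x = 0.987 V (positive root), so V_GS = 1.51 V.
I_D = (V_DD − V_GS)/R = (10.9 − 1.51) / 3.61 = 2.6 mA.

I_D = 2.60 mA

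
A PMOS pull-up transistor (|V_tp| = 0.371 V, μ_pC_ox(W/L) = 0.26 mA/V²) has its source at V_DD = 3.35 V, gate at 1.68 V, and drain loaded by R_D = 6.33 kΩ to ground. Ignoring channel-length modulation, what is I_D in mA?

I_D = 0.219 mA

V_SG = V_DD − V_G = 3.35 − 1.68 = 1.67 V, so V_ov = 1.67 − 0.371 = 1.3 V.
Assume saturation: I_D = ½ k_p V_ov² = 0.5 × 0.26 × 1.3² = 0.219 mA, giving V_SD = V_DD − I_D R_D = 3.35 − 0.219 × 6.33 = 1.96 V.
V_SD = 1.96 V ≥ V_ov = 1.3 V, confirming saturation.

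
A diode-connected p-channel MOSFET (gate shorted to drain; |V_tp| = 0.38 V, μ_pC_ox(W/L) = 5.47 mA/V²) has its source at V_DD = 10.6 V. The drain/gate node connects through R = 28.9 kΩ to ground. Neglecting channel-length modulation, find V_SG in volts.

With gate tied to drain, V_SG = V_SD ≥ V_SG − |V_tp|, so the device is in saturation.
KCL at the drain: ½ k_p (V_SG − |V_tp|)² = (V_DD − V_SG)/R.
Let x = V_SG − 0.38. Then 79 x² + x − 10.22 = 0, giving x = 0.353 V (positive root), so V_SG = 0.733 V.
I_D = (V_DD − V_SG)/R = (10.6 − 0.733) / 28.9 = 0.341 mA.

V_SG = 0.733 V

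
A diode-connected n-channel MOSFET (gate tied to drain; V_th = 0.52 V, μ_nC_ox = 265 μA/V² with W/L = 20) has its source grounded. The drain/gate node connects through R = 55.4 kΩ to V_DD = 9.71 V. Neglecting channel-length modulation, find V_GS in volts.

With gate tied to drain, V_GS = V_DS ≥ V_GS − V_th, so the device is in saturation.
k_n = μ_nC_ox · (W/L) = 5.3 mA/V².
KCL at the drain: ½ k_n (V_GS − V_th)² = (V_DD − V_GS)/R.
Let x = V_GS − 0.52. Then 147 x² + x − 9.19 = 0, giving x = 0.247 V (positive root), so V_GS = 0.767 V.
I_D = (V_DD − V_GS)/R = (9.71 − 0.767) / 55.4 = 0.161 mA.

V_GS = 0.767 V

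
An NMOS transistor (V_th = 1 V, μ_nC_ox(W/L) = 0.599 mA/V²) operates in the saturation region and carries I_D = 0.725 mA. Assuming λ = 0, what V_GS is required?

V_GS = 2.56 V

In saturation I_D = ½ k_n (V_GS − V_th)², so V_GS − V_th = √(2 I_D / k_n) = √(2 × 0.725 / 0.599) = 1.56 V.
V_GS = 1 + 1.56 = 2.56 V.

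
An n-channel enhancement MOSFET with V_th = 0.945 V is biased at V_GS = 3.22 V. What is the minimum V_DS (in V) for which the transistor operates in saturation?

The boundary between triode and saturation is V_DS = V_GS − V_th = V_ov.
V_ov = 3.22 − 0.945 = 2.28 V.

V_DS,sat = 2.28 V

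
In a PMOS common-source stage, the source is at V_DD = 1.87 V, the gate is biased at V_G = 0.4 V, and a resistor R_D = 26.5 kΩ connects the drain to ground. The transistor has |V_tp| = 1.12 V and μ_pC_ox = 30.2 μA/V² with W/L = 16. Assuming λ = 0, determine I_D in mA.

V_SG = V_DD − V_G = 1.87 − 0.4 = 1.47 V, so V_ov = 1.47 − 1.12 = 0.35 V.
k_p = μ_pC_ox · (W/L) = 0.4832 mA/V².
Assume saturation: I_D = ½ k_p V_ov² = 0.5 × 0.4832 × 0.35² = 0.0296 mA, giving V_SD = V_DD − I_D R_D = 1.87 − 0.0296 × 26.5 = 1.09 V.
V_SD = 1.09 V ≥ V_ov = 0.35 V, confirming saturation.

I_D = 0.0296 mA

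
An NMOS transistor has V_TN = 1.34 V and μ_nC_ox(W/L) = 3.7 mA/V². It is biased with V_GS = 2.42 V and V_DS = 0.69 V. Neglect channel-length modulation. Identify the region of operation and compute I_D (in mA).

Triode; I_D = 1.88 mA

V_ov = V_GS − V_TN = 2.42 − 1.34 = 1.08 V.
Since V_DS = 0.69 V < V_ov = 1.08 V, the device is in the triode region.
I_D = k_n [V_ov · V_DS − ½ V_DS²] = 3.7 × [1.08 × 0.69 − 0.5 × 0.69²] = 1.88 mA.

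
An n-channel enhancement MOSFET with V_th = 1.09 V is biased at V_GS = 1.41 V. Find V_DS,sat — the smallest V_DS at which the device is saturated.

V_DS,sat = 0.320 V

The boundary between triode and saturation is V_DS = V_GS − V_th = V_ov.
V_ov = 1.41 − 1.09 = 0.32 V.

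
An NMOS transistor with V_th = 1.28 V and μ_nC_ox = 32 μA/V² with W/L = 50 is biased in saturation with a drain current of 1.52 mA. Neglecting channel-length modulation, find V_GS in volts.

k_n = μ_nC_ox · (W/L) = 1.6 mA/V².
In saturation I_D = ½ k_n (V_GS − V_th)², so V_GS − V_th = √(2 I_D / k_n) = √(2 × 1.52 / 1.6) = 1.38 V.
V_GS = 1.28 + 1.38 = 2.66 V.

V_GS = 2.66 V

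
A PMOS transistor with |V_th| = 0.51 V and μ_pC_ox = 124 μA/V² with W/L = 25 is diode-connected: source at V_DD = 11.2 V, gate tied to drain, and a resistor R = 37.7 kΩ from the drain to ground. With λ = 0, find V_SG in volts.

With gate tied to drain, V_SG = V_SD ≥ V_SG − |V_th|, so the device is in saturation.
k_p = μ_pC_ox · (W/L) = 3.1 mA/V².
KCL at the drain: ½ k_p (V_SG − |V_th|)² = (V_DD − V_SG)/R.
Let x = V_SG − 0.51. Then 58.4 x² + x − 10.69 = 0, giving x = 0.419 V (positive root), so V_SG = 0.929 V.
I_D = (V_DD − V_SG)/R = (11.2 − 0.929) / 37.7 = 0.272 mA.

V_SG = 0.929 V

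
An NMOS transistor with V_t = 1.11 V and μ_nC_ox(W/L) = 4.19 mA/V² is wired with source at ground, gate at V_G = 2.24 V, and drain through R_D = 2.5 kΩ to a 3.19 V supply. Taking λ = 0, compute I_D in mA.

I_D = 1.16 mA

V_GS = V_G = 2.24 V, so V_ov = 2.24 − 1.11 = 1.13 V.
Assume saturation: I_D = ½ k_n V_ov² = 0.5 × 4.19 × 1.13² = 2.68 mA, giving V_DS = V_DD − I_D R_D = 3.19 − 2.68 × 2.5 = -3.5 V.
But -3.5 V < V_ov = 1.13 V, so the device is actually in triode.
In triode I_D = k_n[V_ov V_DS − ½ V_DS²] and I_D = (V_DD − V_DS)/R_D. Equating: 5.24 V_DS² − 12.84 V_DS + 3.19 = 0, giving V_DS = 0.281 V (the root below V_ov).
I_D = (3.19 − 0.281) / 2.5 = 1.16 mA.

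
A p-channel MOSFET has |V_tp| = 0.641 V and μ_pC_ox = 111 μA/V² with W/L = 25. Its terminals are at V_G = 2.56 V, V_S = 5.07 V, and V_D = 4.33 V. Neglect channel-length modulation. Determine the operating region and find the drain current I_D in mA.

V_SG = V_S − V_G = 5.07 − 2.56 = 2.51 V; V_SD = V_S − V_D = 5.07 − 4.33 = 0.74 V.
k_p = μ_pC_ox · (W/L) = 2.775 mA/V².
V_ov = V_SG − |V_tp| = 2.51 − 0.641 = 1.87 V.
Since V_SD = 0.74 V < V_ov = 1.87 V, the device is in the triode region.
I_D = k_p [V_ov · V_SD − ½ V_SD²] = 2.775 × [1.87 × 0.74 − 0.5 × 0.74²] = 3.08 mA.

Triode; I_D = 3.08 mA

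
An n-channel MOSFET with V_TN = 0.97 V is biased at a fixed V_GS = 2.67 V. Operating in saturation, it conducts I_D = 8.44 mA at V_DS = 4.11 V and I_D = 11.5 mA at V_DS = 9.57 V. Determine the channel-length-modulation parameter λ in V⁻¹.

With V_GS fixed, I_D ∝ (1 + λ V_DS) in saturation, so I_D2/I_D1 = (1 + λ V_DS2)/(1 + λ V_DS1).
11.5/8.44 = 1.363 = (1 + 9.57 λ)/(1 + 4.11 λ).
Solving: λ (I_D1 V_DS2 − I_D2 V_DS1) = I_D2 − I_D1, so λ = (11.5 − 8.44) / (8.44 × 9.57 − 11.5 × 4.11) = 3.06 / 33.5 = 0.0913 V⁻¹.

λ = 0.0913 V⁻¹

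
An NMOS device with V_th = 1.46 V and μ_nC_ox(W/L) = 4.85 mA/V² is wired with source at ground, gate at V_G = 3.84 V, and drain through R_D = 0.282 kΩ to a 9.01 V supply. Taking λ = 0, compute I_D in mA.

V_GS = V_G = 3.84 V, so V_ov = 3.84 − 1.46 = 2.38 V.
Assume saturation: I_D = ½ k_n V_ov² = 0.5 × 4.85 × 2.38² = 13.7 mA, giving V_DS = V_DD − I_D R_D = 9.01 − 13.7 × 0.282 = 5.14 V.
V_DS = 5.14 V ≥ V_ov = 2.38 V, confirming saturation.

I_D = 13.7 mA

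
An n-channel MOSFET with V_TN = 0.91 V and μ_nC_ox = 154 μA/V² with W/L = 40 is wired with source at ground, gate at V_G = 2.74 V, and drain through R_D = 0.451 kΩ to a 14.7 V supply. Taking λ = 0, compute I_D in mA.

I_D = 10.3 mA

V_GS = V_G = 2.74 V, so V_ov = 2.74 − 0.91 = 1.83 V.
k_n = μ_nC_ox · (W/L) = 6.16 mA/V².
Assume saturation: I_D = ½ k_n V_ov² = 0.5 × 6.16 × 1.83² = 10.3 mA, giving V_DS = V_DD − I_D R_D = 14.7 − 10.3 × 0.451 = 10 V.
V_DS = 10 V ≥ V_ov = 1.83 V, confirming saturation.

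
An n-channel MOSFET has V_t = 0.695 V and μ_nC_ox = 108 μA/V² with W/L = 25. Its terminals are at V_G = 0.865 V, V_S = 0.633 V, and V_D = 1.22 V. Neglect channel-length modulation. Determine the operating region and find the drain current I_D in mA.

V_GS = V_G − V_S = 0.865 − 0.633 = 0.232 V; V_DS = V_D − V_S = 1.22 − 0.633 = 0.587 V.
V_GS = 0.232 V < V_t = 0.695 V, so the transistor is in cutoff.

Cutoff; I_D = 0 mA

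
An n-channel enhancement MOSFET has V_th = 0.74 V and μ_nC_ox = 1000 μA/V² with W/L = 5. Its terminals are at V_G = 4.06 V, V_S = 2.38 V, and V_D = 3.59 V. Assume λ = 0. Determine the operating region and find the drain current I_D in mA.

V_GS = V_G − V_S = 4.06 − 2.38 = 1.68 V; V_DS = V_D − V_S = 3.59 − 2.38 = 1.21 V.
k_n = μ_nC_ox · (W/L) = 5 mA/V².
V_ov = V_GS − V_th = 1.68 − 0.74 = 0.94 V.
Since V_DS = 1.21 V ≥ V_ov = 0.94 V, the device is in saturation.
I_D = ½ k_n V_ov² = 0.5 × 5 × 0.94² = 2.21 mA.

Saturation; I_D = 2.21 mA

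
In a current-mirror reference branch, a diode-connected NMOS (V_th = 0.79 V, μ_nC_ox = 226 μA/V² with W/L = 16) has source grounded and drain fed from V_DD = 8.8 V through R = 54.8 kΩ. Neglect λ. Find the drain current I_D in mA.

With gate tied to drain, V_GS = V_DS ≥ V_GS − V_th, so the device is in saturation.
k_n = μ_nC_ox · (W/L) = 3.616 mA/V².
KCL at the drain: ½ k_n (V_GS − V_th)² = (V_DD − V_GS)/R.
Let x = V_GS − 0.79. Then 99.1 x² + x − 8.01 = 0, giving x = 0.279 V (positive root), so V_GS = 1.07 V.
I_D = (V_DD − V_GS)/R = (8.8 − 1.07) / 54.8 = 0.141 mA.

I_D = 0.141 mA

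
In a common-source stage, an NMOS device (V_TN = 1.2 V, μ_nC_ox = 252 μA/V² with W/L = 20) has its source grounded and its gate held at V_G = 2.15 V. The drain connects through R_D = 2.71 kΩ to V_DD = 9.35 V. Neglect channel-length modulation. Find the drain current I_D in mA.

V_GS = V_G = 2.15 V, so V_ov = 2.15 − 1.2 = 0.95 V.
k_n = μ_nC_ox · (W/L) = 5.04 mA/V².
Assume saturation: I_D = ½ k_n V_ov² = 0.5 × 5.04 × 0.95² = 2.27 mA, giving V_DS = V_DD − I_D R_D = 9.35 − 2.27 × 2.71 = 3.19 V.
V_DS = 3.19 V ≥ V_ov = 0.95 V, confirming saturation.

I_D = 2.27 mA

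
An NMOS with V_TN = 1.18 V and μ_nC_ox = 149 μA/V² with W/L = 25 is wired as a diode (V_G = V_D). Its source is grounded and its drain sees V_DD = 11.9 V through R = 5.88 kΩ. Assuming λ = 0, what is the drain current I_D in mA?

With gate tied to drain, V_GS = V_DS ≥ V_GS − V_TN, so the device is in saturation.
k_n = μ_nC_ox · (W/L) = 3.725 mA/V².
KCL at the drain: ½ k_n (V_GS − V_TN)² = (V_DD − V_GS)/R.
Let x = V_GS − 1.18. Then 11 x² + x − 10.72 = 0, giving x = 0.945 V (positive root), so V_GS = 2.12 V.
I_D = (V_DD − V_GS)/R = (11.9 − 2.12) / 5.88 = 1.66 mA.

I_D = 1.66 mA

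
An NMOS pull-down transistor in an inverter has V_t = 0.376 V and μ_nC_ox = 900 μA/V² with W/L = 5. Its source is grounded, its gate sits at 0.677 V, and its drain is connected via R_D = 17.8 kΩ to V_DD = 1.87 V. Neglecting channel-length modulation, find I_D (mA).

I_D = 0.100 mA

V_GS = V_G = 0.677 V, so V_ov = 0.677 − 0.376 = 0.301 V.
k_n = μ_nC_ox · (W/L) = 4.5 mA/V².
Assume saturation: I_D = ½ k_n V_ov² = 0.5 × 4.5 × 0.301² = 0.204 mA, giving V_DS = V_DD − I_D R_D = 1.87 − 0.204 × 17.8 = -1.76 V.
But -1.76 V < V_ov = 0.301 V, so the device is actually in triode.
In triode I_D = k_n[V_ov V_DS − ½ V_DS²] and I_D = (V_DD − V_DS)/R_D. Equating: 40.1 V_DS² − 25.11 V_DS + 1.87 = 0, giving V_DS = 0.0864 V (the root below V_ov).
I_D = (1.87 − 0.0864) / 17.8 = 0.1 mA.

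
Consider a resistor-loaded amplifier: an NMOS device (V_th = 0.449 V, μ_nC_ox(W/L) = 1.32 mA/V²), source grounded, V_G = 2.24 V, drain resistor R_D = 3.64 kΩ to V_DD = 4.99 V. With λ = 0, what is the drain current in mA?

V_GS = V_G = 2.24 V, so V_ov = 2.24 − 0.449 = 1.79 V.
Assume saturation: I_D = ½ k_n V_ov² = 0.5 × 1.32 × 1.79² = 2.12 mA, giving V_DS = V_DD − I_D R_D = 4.99 − 2.12 × 3.64 = -2.72 V.
But -2.72 V < V_ov = 1.79 V, so the device is actually in triode.
In triode I_D = k_n[V_ov V_DS − ½ V_DS²] and I_D = (V_DD − V_DS)/R_D. Equating: 2.4 V_DS² − 9.605 V_DS + 4.99 = 0, giving V_DS = 0.614 V (the root below V_ov).
I_D = (4.99 − 0.614) / 3.64 = 1.2 mA.

I_D = 1.20 mA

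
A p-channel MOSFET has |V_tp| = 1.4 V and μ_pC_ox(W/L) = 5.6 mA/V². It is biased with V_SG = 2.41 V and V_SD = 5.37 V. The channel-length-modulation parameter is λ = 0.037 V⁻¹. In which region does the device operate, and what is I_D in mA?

V_ov = V_SG − |V_tp| = 2.41 − 1.4 = 1.01 V.
Since V_SD = 5.37 V ≥ V_ov = 1.01 V, the device is in saturation.
I_D = ½ k_p V_ov² (1 + λ V_SD) = 0.5 × 5.6 × 1.01² × (1 + 0.037 × 5.37) = 3.42 mA.

Saturation; I_D = 3.42 mA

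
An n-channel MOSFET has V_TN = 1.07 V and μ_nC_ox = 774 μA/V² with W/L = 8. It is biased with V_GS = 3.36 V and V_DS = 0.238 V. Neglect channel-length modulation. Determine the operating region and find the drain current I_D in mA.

k_n = μ_nC_ox · (W/L) = 6.192 mA/V².
V_ov = V_GS − V_TN = 3.36 − 1.07 = 2.29 V.
Since V_DS = 0.238 V < V_ov = 2.29 V, the device is in the triode region.
I_D = k_n [V_ov · V_DS − ½ V_DS²] = 6.192 × [2.29 × 0.238 − 0.5 × 0.238²] = 3.2 mA.

Triode; I_D = 3.20 mA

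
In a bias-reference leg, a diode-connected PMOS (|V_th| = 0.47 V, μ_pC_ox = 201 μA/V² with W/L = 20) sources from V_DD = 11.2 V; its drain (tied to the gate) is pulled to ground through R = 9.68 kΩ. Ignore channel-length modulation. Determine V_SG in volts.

V_SG = 1.19 V

With gate tied to drain, V_SG = V_SD ≥ V_SG − |V_th|, so the device is in saturation.
k_p = μ_pC_ox · (W/L) = 4.02 mA/V².
KCL at the drain: ½ k_p (V_SG − |V_th|)² = (V_DD − V_SG)/R.
Let x = V_SG − 0.47. Then 19.5 x² + x − 10.73 = 0, giving x = 0.717 V (positive root), so V_SG = 1.19 V.
I_D = (V_DD − V_SG)/R = (11.2 − 1.19) / 9.68 = 1.03 mA.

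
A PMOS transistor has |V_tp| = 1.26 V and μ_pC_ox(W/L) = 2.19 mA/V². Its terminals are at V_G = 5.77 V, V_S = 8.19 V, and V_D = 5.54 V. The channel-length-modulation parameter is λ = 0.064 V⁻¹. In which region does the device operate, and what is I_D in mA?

V_SG = V_S − V_G = 8.19 − 5.77 = 2.42 V; V_SD = V_S − V_D = 8.19 − 5.54 = 2.65 V.
V_ov = V_SG − |V_tp| = 2.42 − 1.26 = 1.16 V.
Since V_SD = 2.65 V ≥ V_ov = 1.16 V, the device is in saturation.
I_D = ½ k_p V_ov² (1 + λ V_SD) = 0.5 × 2.19 × 1.16² × (1 + 0.064 × 2.65) = 1.72 mA.

Saturation; I_D = 1.72 mA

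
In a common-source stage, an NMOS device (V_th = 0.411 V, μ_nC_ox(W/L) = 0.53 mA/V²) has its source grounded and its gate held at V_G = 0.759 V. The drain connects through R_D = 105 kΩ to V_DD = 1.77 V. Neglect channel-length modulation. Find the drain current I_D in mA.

V_GS = V_G = 0.759 V, so V_ov = 0.759 − 0.411 = 0.348 V.
Assume saturation: I_D = ½ k_n V_ov² = 0.5 × 0.53 × 0.348² = 0.0321 mA, giving V_DS = V_DD − I_D R_D = 1.77 − 0.0321 × 105 = -1.6 V.
But -1.6 V < V_ov = 0.348 V, so the device is actually in triode.
In triode I_D = k_n[V_ov V_DS − ½ V_DS²] and I_D = (V_DD − V_DS)/R_D. Equating: 27.8 V_DS² − 20.37 V_DS + 1.77 = 0, giving V_DS = 0.101 V (the root below V_ov).
I_D = (1.77 − 0.101) / 105 = 0.0159 mA.

I_D = 0.0159 mA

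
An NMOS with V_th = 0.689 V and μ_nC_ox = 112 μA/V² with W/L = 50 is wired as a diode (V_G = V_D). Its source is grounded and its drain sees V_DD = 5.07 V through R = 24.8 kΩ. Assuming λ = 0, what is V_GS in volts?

V_GS = 0.933 V

With gate tied to drain, V_GS = V_DS ≥ V_GS − V_th, so the device is in saturation.
k_n = μ_nC_ox · (W/L) = 5.6 mA/V².
KCL at the drain: ½ k_n (V_GS − V_th)² = (V_DD − V_GS)/R.
Let x = V_GS − 0.689. Then 69.4 x² + x − 4.381 = 0, giving x = 0.244 V (positive root), so V_GS = 0.933 V.
I_D = (V_DD − V_GS)/R = (5.07 − 0.933) / 24.8 = 0.167 mA.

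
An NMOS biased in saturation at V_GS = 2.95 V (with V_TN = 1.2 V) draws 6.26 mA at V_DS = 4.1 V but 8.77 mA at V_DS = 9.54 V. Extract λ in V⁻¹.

With V_GS fixed, I_D ∝ (1 + λ V_DS) in saturation, so I_D2/I_D1 = (1 + λ V_DS2)/(1 + λ V_DS1).
8.77/6.26 = 1.401 = (1 + 9.54 λ)/(1 + 4.1 λ).
Solving: λ (I_D1 V_DS2 − I_D2 V_DS1) = I_D2 − I_D1, so λ = (8.77 − 6.26) / (6.26 × 9.54 − 8.77 × 4.1) = 2.51 / 23.8 = 0.106 V⁻¹.

λ = 0.106 V⁻¹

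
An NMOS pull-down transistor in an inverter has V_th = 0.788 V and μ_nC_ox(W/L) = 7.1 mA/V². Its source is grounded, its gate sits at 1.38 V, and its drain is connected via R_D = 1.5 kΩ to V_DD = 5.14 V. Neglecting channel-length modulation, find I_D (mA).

V_GS = V_G = 1.38 V, so V_ov = 1.38 − 0.788 = 0.592 V.
Assume saturation: I_D = ½ k_n V_ov² = 0.5 × 7.1 × 0.592² = 1.24 mA, giving V_DS = V_DD − I_D R_D = 5.14 − 1.24 × 1.5 = 3.27 V.
V_DS = 3.27 V ≥ V_ov = 0.592 V, confirming saturation.

I_D = 1.24 mA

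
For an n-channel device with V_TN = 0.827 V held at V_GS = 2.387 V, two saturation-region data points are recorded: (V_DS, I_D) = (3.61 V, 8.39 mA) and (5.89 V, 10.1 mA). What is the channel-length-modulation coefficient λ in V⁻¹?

λ = 0.132 V⁻¹

With V_GS fixed, I_D ∝ (1 + λ V_DS) in saturation, so I_D2/I_D1 = (1 + λ V_DS2)/(1 + λ V_DS1).
10.1/8.39 = 1.204 = (1 + 5.89 λ)/(1 + 3.61 λ).
Solving: λ (I_D1 V_DS2 − I_D2 V_DS1) = I_D2 − I_D1, so λ = (10.1 − 8.39) / (8.39 × 5.89 − 10.1 × 3.61) = 1.71 / 13 = 0.132 V⁻¹.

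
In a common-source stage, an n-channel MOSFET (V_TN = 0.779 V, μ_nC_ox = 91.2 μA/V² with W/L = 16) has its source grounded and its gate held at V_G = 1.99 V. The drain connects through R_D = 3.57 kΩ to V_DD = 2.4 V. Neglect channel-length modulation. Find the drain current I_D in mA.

V_GS = V_G = 1.99 V, so V_ov = 1.99 − 0.779 = 1.21 V.
k_n = μ_nC_ox · (W/L) = 1.459 mA/V².
Assume saturation: I_D = ½ k_n V_ov² = 0.5 × 1.459 × 1.21² = 1.07 mA, giving V_DS = V_DD − I_D R_D = 2.4 − 1.07 × 3.57 = -1.42 V.
But -1.42 V < V_ov = 1.21 V, so the device is actually in triode.
In triode I_D = k_n[V_ov V_DS − ½ V_DS²] and I_D = (V_DD − V_DS)/R_D. Equating: 2.6 V_DS² − 7.309 V_DS + 2.4 = 0, giving V_DS = 0.38 V (the root below V_ov).
I_D = (2.4 − 0.38) / 3.57 = 0.566 mA.

I_D = 0.566 mA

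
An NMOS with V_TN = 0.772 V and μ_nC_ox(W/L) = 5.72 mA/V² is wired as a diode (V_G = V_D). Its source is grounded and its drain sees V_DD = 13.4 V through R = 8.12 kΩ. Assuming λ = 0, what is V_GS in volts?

V_GS = 1.49 V

With gate tied to drain, V_GS = V_DS ≥ V_GS − V_TN, so the device is in saturation.
KCL at the drain: ½ k_n (V_GS − V_TN)² = (V_DD − V_GS)/R.
Let x = V_GS − 0.772. Then 23.2 x² + x − 12.63 = 0, giving x = 0.716 V (positive root), so V_GS = 1.49 V.
I_D = (V_DD − V_GS)/R = (13.4 − 1.49) / 8.12 = 1.47 mA.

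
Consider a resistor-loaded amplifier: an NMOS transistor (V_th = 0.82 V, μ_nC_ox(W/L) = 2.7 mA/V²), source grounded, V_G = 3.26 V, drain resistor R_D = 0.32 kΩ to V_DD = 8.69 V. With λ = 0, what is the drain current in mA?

V_GS = V_G = 3.26 V, so V_ov = 3.26 − 0.82 = 2.44 V.
Assume saturation: I_D = ½ k_n V_ov² = 0.5 × 2.7 × 2.44² = 8.04 mA, giving V_DS = V_DD − I_D R_D = 8.69 − 8.04 × 0.32 = 6.12 V.
V_DS = 6.12 V ≥ V_ov = 2.44 V, confirming saturation.

I_D = 8.04 mA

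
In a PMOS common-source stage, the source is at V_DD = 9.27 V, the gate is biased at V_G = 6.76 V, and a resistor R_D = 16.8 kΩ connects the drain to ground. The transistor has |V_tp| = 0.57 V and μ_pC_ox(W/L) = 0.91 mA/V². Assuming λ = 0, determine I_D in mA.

I_D = 0.532 mA

V_SG = V_DD − V_G = 9.27 − 6.76 = 2.51 V, so V_ov = 2.51 − 0.57 = 1.94 V.
Assume saturation: I_D = ½ k_p V_ov² = 0.5 × 0.91 × 1.94² = 1.71 mA, giving V_SD = V_DD − I_D R_D = 9.27 − 1.71 × 16.8 = -19.5 V.
But -19.5 V < V_ov = 1.94 V, so the device is actually in triode.
In triode I_D = k_p[V_ov V_SD − ½ V_SD²] and I_D = (V_DD − V_SD)/R_D. Equating: 7.64 V_SD² − 30.66 V_SD + 9.27 = 0, giving V_SD = 0.329 V (the root below V_ov).
I_D = (9.27 − 0.329) / 16.8 = 0.532 mA.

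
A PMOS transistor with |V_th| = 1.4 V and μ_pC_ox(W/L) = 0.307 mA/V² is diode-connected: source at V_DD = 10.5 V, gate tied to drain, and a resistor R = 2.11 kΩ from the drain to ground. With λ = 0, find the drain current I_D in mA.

I_D = 2.43 mA

With gate tied to drain, V_SG = V_SD ≥ V_SG − |V_th|, so the device is in saturation.
KCL at the drain: ½ k_p (V_SG − |V_th|)² = (V_DD − V_SG)/R.
Let x = V_SG − 1.4. Then 0.324 x² + x − 9.1 = 0, giving x = 3.98 V (positive root), so V_SG = 5.38 V.
I_D = (V_DD − V_SG)/R = (10.5 − 5.38) / 2.11 = 2.43 mA.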